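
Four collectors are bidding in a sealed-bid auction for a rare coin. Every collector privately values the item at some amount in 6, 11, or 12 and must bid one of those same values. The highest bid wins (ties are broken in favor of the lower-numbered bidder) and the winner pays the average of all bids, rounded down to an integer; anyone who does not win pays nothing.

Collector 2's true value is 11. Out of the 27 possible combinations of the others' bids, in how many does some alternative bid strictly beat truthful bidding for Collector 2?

10

Others bid (6, 6, 12): truth gives 0; bid 12 gives 2 > 0. Violating.
Others bid (6, 11, 12): truth gives 0; bid 12 gives 1 > 0. Violating.
Others bid (6, 12, 6): truth gives 0; bid 12 gives 2 > 0. Violating.
Others bid (6, 12, 11): truth gives 0; bid 12 gives 1 > 0. Violating.
Others bid (6, 6, 6): truth gives 4; no alternative beats it.
Others bid (6, 6, 11): truth gives 3; no alternative beats it.
(Checking all 27 profiles: 10 have a profitable deviation, 17 do not.)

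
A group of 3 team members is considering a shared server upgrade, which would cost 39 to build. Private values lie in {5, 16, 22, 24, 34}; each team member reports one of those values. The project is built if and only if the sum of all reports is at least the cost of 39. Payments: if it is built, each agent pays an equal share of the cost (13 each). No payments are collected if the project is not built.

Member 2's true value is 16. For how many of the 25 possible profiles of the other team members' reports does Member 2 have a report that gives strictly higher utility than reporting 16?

Others report (5, 5): truth gives 0; report 34 gives 3 > 0. Violating.
Others report (5, 16): truth gives 0; report 22 gives 3 > 0. Violating.
Others report (16, 5): truth gives 0; report 22 gives 3 > 0. Violating.
Others report (5, 22): truth gives 3; no alternative beats it.
Others report (5, 24): truth gives 3; no alternative beats it.
(Checking all 25 profiles: 3 have a profitable deviation, 22 do not.)

3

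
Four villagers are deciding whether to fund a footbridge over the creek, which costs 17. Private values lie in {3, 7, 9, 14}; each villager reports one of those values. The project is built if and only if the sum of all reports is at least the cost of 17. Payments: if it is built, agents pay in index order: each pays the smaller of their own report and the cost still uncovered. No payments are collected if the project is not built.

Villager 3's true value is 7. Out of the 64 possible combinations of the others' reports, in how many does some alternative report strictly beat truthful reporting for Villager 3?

Others report (3, 3, 9): truth gives 0; report 3 gives 4 > 0. Violating.
Others report (3, 3, 14): truth gives 0; report 3 gives 4 > 0. Violating.
Others report (3, 7, 7): truth gives 0; report 3 gives 4 > 0. Violating.
Others report (3, 7, 9): truth gives 0; report 3 gives 4 > 0. Violating.
Others report (3, 3, 3): truth gives 0; no alternative beats it.
Others report (3, 3, 7): truth gives 0; no alternative beats it.
(Checking all 64 profiles: 16 have a profitable deviation, 48 do not.)

16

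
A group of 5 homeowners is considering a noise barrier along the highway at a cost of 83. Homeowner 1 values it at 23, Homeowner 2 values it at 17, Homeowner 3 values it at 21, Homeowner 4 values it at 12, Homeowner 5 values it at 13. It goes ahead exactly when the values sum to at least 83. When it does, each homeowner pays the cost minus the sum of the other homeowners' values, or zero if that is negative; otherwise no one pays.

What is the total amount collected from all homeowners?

Total value 86 ≥ cost 83, so it is built.
Homeowner 1: others sum to 63; max(0, 83 - 63) = 20.
Homeowner 2: others sum to 69; max(0, 83 - 69) = 14.
Homeowner 3: others sum to 65; max(0, 83 - 65) = 18.
Homeowner 4: others sum to 74; max(0, 83 - 74) = 9.
Homeowner 5: others sum to 73; max(0, 83 - 73) = 10.
Total collected = 20 + 14 + 18 + 9 + 10 = 71.

71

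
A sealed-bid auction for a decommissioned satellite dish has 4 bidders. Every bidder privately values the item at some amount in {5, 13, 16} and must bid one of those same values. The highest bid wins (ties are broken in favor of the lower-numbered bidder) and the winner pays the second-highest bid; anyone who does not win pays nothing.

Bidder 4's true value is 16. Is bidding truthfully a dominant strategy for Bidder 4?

Check each profile of the others' bids and compare truth against every alternative bid.
Others bid (5, 5, 13): truth gives 3, best alternative gives 0.
Others bid (5, 13, 5): truth gives 3, best alternative gives 0.
Others bid (5, 13, 13): truth gives 3, best alternative gives 0.
Others bid (13, 5, 5): truth gives 3, best alternative gives 0.
Others bid (13, 5, 13): truth gives 3, best alternative gives 0.
Others bid (13, 13, 5): truth gives 3, best alternative gives 0.
(Remaining 21 profiles checked similarly; truth is weakly best in each.)
In every case the truthful bid is at least as good as any alternative, so it is a dominant strategy.

Yes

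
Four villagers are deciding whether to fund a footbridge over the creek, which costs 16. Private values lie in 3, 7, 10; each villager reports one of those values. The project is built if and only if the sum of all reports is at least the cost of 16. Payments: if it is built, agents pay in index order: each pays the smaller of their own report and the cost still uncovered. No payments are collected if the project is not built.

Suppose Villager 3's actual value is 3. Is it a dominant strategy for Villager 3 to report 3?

Check each profile of the others' reports and compare truth against every alternative report.
Others report (3, 3, 3): truth gives 0, best alternative gives -4.
Others report (3, 3, 7): truth gives 0, best alternative gives -4.
Others report (3, 3, 10): truth gives 0, best alternative gives -4.
Others report (3, 7, 3): truth gives 0, best alternative gives -3.
Others report (3, 7, 7): truth gives 0, best alternative gives -3.
Others report (3, 7, 10): truth gives 0, best alternative gives -3.
(Remaining 21 profiles checked similarly; truth is weakly best in each.)
In every case the truthful report is at least as good as any alternative, so it is a dominant strategy.

Yes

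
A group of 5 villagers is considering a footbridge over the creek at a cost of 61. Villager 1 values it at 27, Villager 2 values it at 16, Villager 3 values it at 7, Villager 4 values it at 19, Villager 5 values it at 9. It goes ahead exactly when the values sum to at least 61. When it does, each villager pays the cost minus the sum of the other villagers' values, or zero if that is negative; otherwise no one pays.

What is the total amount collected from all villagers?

Total value 78 ≥ cost 61, so it is built.
Villager 1: others sum to 51; max(0, 61 - 51) = 10.
Villager 2: others sum to 62; max(0, 61 - 62) = 0.
Villager 3: others sum to 71; max(0, 61 - 71) = 0.
Villager 4: others sum to 59; max(0, 61 - 59) = 2.
Villager 5: others sum to 69; max(0, 61 - 69) = 0.
Total collected = 10 + 0 + 0 + 2 + 0 = 12.

12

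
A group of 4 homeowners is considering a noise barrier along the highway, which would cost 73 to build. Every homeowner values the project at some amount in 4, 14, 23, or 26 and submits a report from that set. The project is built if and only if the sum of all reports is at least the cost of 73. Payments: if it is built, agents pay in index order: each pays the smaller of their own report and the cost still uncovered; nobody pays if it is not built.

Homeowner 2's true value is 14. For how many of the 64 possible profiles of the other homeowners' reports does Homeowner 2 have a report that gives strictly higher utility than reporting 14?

Others report (23, 23, 23): truth gives 0; report 4 gives 10 > 0. Violating.
Others report (23, 23, 26): truth gives 0; report 4 gives 10 > 0. Violating.
Others report (23, 26, 23): truth gives 0; report 4 gives 10 > 0. Violating.
Others report (23, 26, 26): truth gives 0; report 4 gives 10 > 0. Violating.
Others report (4, 4, 4): truth gives 0; no alternative beats it.
Others report (4, 4, 14): truth gives 0; no alternative beats it.
(Checking all 64 profiles: 8 have a profitable deviation, 56 do not.)

8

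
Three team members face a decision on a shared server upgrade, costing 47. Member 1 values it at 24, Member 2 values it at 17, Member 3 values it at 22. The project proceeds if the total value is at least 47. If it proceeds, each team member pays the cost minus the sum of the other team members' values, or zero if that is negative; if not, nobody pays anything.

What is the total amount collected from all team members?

Total value 63 ≥ cost 47, so it is built.
Member 1: others sum to 39; max(0, 47 - 39) = 8.
Member 2: others sum to 46; max(0, 47 - 46) = 1.
Member 3: others sum to 41; max(0, 47 - 41) = 6.
Total collected = 8 + 1 + 6 = 15.

15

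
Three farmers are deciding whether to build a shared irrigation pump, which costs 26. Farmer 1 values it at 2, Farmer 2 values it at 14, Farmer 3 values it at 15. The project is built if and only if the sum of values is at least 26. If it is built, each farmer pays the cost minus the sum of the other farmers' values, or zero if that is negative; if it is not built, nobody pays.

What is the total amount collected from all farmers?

Total value 31 ≥ cost 26, so it is built.
Farmer 1: others sum to 29; max(0, 26 - 29) = 0.
Farmer 2: others sum to 17; max(0, 26 - 17) = 9.
Farmer 3: others sum to 16; max(0, 26 - 16) = 10.
Total collected = 0 + 9 + 10 = 19.

19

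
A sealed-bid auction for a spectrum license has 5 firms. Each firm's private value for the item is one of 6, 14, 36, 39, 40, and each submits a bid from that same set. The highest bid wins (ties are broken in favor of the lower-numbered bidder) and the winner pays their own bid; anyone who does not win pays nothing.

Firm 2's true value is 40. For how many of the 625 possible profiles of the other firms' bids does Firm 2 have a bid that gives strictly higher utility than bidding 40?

192

Others bid (6, 6, 6, 6): truth gives 0; bid 14 gives 26 > 0. Violating.
Others bid (6, 6, 6, 14): truth gives 0; bid 14 gives 26 > 0. Violating.
Others bid (6, 6, 6, 36): truth gives 0; bid 36 gives 4 > 0. Violating.
Others bid (6, 6, 6, 39): truth gives 0; bid 39 gives 1 > 0. Violating.
Others bid (6, 6, 6, 40): truth gives 0; no alternative beats it.
Others bid (6, 6, 14, 40): truth gives 0; no alternative beats it.
(Checking all 625 profiles: 192 have a profitable deviation, 433 do not.)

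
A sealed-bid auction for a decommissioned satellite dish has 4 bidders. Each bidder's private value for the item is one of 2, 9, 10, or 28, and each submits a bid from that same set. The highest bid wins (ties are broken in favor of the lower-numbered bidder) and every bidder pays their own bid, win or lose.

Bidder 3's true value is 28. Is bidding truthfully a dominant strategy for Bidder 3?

No

Consider the case where Bidder 1 bids 2, Bidder 2 bids 2 and Bidder 4 bids 2.
Truthful bid 28: wins, pays 28, utility 28 - 28 = 0.
Bid 9 instead: wins, pays 9, utility 28 - 9 = 19.
Since 19 > 0, bidding 9 is strictly better here, so truthful bidding is not dominant.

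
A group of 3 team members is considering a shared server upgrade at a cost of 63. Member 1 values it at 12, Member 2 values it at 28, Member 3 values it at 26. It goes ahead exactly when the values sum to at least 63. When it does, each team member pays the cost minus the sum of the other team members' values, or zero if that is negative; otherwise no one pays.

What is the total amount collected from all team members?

57

Total value 66 ≥ cost 63, so it is built.
Member 1: others sum to 54; max(0, 63 - 54) = 9.
Member 2: others sum to 38; max(0, 63 - 38) = 25.
Member 3: others sum to 40; max(0, 63 - 40) = 23.
Total collected = 9 + 25 + 23 = 57.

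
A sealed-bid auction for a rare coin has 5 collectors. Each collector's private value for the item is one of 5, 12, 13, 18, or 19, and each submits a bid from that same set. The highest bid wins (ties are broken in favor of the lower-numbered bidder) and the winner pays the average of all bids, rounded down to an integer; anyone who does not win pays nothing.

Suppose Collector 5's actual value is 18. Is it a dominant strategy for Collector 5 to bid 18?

No

Consider the case where Collector 1 bids 5, Collector 2 bids 5, Collector 3 bids 5 and Collector 4 bids 5.
Truthful bid 18: wins, pays 7, utility 18 - 7 = 11.
Bid 12 instead: wins, pays 6, utility 18 - 6 = 12.
Since 12 > 11, bidding 12 is strictly better here, so truthful bidding is not dominant.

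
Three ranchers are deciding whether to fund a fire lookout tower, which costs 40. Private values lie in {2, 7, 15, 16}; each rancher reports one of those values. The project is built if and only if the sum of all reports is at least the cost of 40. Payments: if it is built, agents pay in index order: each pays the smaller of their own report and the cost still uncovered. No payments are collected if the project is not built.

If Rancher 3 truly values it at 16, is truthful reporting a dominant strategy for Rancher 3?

Yes

Check each profile of the others' reports and compare truth against every alternative report.
Others report (16, 16): truth gives 8, best alternative gives 8.
Others report (15, 16): truth gives 7, best alternative gives 7.
Others report (16, 15): truth gives 7, best alternative gives 7.
Others report (15, 15): truth gives 6, best alternative gives 6.
Others report (2, 2): truth gives 0, best alternative gives 0.
Others report (2, 7): truth gives 0, best alternative gives 0.
(Remaining 10 profiles checked similarly; truth is weakly best in each.)
In every case the truthful report is at least as good as any alternative, so it is a dominant strategy.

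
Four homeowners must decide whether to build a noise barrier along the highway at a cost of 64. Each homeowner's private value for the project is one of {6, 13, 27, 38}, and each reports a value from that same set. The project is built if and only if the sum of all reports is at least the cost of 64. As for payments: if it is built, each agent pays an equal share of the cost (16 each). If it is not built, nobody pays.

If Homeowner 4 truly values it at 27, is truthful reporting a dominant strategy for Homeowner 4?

No

Consider the case where Homeowner 1 reports 6, Homeowner 2 reports 13 and Homeowner 3 reports 13.
Truthful report 27: project not built, utility 0.
Report 38 instead: project built, pays 16, utility 27 - 16 = 11.
Since 11 > 0, reporting 38 is strictly better here, so truthful reporting is not dominant.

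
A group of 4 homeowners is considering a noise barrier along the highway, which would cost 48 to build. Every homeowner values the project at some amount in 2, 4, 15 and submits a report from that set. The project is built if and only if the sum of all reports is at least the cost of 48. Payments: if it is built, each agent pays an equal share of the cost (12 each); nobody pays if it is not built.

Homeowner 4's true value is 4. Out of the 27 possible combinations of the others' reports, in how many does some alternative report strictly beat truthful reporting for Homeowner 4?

1

Others report (15, 15, 15): truth gives -8; report 2 gives 0 > -8. Violating.
Others report (2, 2, 2): truth gives 0; no alternative beats it.
Others report (2, 2, 4): truth gives 0; no alternative beats it.
(Checking all 27 profiles: 1 has a profitable deviation, 26 do not.)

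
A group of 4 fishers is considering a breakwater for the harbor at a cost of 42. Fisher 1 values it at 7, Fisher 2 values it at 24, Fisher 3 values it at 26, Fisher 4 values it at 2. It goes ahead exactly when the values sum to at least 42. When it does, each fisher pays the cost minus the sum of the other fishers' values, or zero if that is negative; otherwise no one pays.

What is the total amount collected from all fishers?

Total value 59 ≥ cost 42, so it is built.
Fisher 1: others sum to 52; max(0, 42 - 52) = 0.
Fisher 2: others sum to 35; max(0, 42 - 35) = 7.
Fisher 3: others sum to 33; max(0, 42 - 33) = 9.
Fisher 4: others sum to 57; max(0, 42 - 57) = 0.
Total collected = 0 + 7 + 9 + 0 = 16.

16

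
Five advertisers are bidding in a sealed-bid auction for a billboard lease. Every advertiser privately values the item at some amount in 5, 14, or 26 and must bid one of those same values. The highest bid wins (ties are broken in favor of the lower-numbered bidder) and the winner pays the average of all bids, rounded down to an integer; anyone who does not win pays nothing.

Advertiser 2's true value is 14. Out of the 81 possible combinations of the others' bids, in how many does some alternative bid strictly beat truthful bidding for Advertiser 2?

7

Others bid (5, 5, 5, 26): truth gives 0; bid 26 gives 1 > 0. Violating.
Others bid (5, 5, 26, 5): truth gives 0; bid 26 gives 1 > 0. Violating.
Others bid (5, 26, 5, 5): truth gives 0; bid 26 gives 1 > 0. Violating.
Others bid (14, 5, 5, 5): truth gives 0; bid 26 gives 3 > 0. Violating.
Others bid (5, 5, 5, 5): truth gives 8; no alternative beats it.
Others bid (5, 5, 5, 14): truth gives 6; no alternative beats it.
(Checking all 81 profiles: 7 have a profitable deviation, 74 do not.)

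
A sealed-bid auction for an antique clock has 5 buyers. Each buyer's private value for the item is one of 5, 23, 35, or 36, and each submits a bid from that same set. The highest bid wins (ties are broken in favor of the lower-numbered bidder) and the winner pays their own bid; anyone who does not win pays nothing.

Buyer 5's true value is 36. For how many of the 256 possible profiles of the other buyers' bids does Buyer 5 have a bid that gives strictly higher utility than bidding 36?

Others bid (5, 5, 5, 5): truth gives 0; bid 23 gives 13 > 0. Violating.
Others bid (5, 5, 5, 23): truth gives 0; bid 35 gives 1 > 0. Violating.
Others bid (5, 5, 23, 5): truth gives 0; bid 35 gives 1 > 0. Violating.
Others bid (5, 5, 23, 23): truth gives 0; bid 35 gives 1 > 0. Violating.
Others bid (5, 5, 5, 35): truth gives 0; no alternative beats it.
Others bid (5, 5, 5, 36): truth gives 0; no alternative beats it.
(Checking all 256 profiles: 16 have a profitable deviation, 240 do not.)

16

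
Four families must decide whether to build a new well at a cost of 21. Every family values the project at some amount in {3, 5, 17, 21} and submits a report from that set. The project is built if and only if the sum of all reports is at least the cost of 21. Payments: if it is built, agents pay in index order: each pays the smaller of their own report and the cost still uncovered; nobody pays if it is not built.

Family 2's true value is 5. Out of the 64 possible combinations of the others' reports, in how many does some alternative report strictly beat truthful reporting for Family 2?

40

Others report (3, 3, 17): truth gives 0; report 3 gives 2 > 0. Violating.
Others report (3, 3, 21): truth gives 0; report 3 gives 2 > 0. Violating.
Others report (3, 5, 17): truth gives 0; report 3 gives 2 > 0. Violating.
Others report (3, 5, 21): truth gives 0; report 3 gives 2 > 0. Violating.
Others report (3, 3, 3): truth gives 0; no alternative beats it.
Others report (3, 3, 5): truth gives 0; no alternative beats it.
(Checking all 64 profiles: 40 have a profitable deviation, 24 do not.)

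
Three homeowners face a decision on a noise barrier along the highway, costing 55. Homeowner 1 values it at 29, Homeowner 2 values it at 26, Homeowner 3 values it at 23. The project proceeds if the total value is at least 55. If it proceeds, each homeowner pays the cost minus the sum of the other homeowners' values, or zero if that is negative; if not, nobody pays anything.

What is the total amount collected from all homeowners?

9

Total value 78 ≥ cost 55, so it is built.
Homeowner 1: others sum to 49; max(0, 55 - 49) = 6.
Homeowner 2: others sum to 52; max(0, 55 - 52) = 3.
Homeowner 3: others sum to 55; max(0, 55 - 55) = 0.
Total collected = 6 + 3 + 0 = 9.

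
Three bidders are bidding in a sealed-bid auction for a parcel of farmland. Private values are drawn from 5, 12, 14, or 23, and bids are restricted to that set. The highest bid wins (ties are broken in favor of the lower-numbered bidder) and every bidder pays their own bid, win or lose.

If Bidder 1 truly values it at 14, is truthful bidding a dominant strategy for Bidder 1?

No

Consider the case where Bidder 2 bids 5 and Bidder 3 bids 5.
Truthful bid 14: wins, pays 14, utility 14 - 14 = 0.
Bid 5 instead: wins, pays 5, utility 14 - 5 = 9.
Since 9 > 0, bidding 5 is strictly better here, so truthful bidding is not dominant.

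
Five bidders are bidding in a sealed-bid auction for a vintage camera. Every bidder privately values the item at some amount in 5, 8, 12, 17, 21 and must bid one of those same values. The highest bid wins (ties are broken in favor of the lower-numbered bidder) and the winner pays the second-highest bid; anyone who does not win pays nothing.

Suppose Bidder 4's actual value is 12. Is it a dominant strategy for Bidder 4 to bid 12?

Check each profile of the others' bids and compare truth against every alternative bid.
Others bid (5, 5, 5, 5): truth gives 7, best alternative gives 7.
Others bid (5, 5, 5, 8): truth gives 4, best alternative gives 4.
Others bid (5, 5, 8, 5): truth gives 4, best alternative gives 4.
Others bid (5, 5, 8, 8): truth gives 4, best alternative gives 4.
Others bid (5, 8, 5, 5): truth gives 4, best alternative gives 4.
Others bid (5, 8, 5, 8): truth gives 4, best alternative gives 4.
(Remaining 619 profiles checked similarly; truth is weakly best in each.)
In every case the truthful bid is at least as good as any alternative, so it is a dominant strategy.

Yes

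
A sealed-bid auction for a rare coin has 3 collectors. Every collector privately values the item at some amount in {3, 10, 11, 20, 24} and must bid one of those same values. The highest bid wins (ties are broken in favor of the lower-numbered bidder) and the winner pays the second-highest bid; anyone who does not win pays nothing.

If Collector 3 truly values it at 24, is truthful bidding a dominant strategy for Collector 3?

Yes

Check each profile of the others' bids and compare truth against every alternative bid.
Others bid (3, 20): truth gives 4, best alternative gives 0.
Others bid (10, 20): truth gives 4, best alternative gives 0.
Others bid (11, 20): truth gives 4, best alternative gives 0.
Others bid (20, 3): truth gives 4, best alternative gives 0.
Others bid (20, 10): truth gives 4, best alternative gives 0.
Others bid (20, 11): truth gives 4, best alternative gives 0.
(Remaining 19 profiles checked similarly; truth is weakly best in each.)
In every case the truthful bid is at least as good as any alternative, so it is a dominant strategy.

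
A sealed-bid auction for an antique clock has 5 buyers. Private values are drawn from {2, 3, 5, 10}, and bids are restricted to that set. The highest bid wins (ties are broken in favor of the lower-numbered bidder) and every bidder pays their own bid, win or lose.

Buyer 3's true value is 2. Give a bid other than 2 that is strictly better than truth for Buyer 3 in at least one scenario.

3

Suppose Buyer 1 bids 2, Buyer 2 bids 2, Buyer 4 bids 2 and Buyer 5 bids 2.
Bid 2: loses but pays 2, utility -2.
Bid 3: wins, pays 3, utility 2 - 3 = -1.
So bidding 3 beats truth here (-1 > -2).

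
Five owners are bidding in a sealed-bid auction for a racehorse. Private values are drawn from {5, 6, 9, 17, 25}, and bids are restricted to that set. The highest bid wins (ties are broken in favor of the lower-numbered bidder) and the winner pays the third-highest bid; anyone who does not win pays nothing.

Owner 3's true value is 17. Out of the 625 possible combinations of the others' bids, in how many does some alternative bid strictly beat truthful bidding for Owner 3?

Others bid (5, 5, 5, 25): truth gives 0; bid 25 gives 12 > 0. Violating.
Others bid (5, 5, 6, 25): truth gives 0; bid 25 gives 11 > 0. Violating.
Others bid (5, 5, 9, 25): truth gives 0; bid 25 gives 8 > 0. Violating.
Others bid (5, 5, 25, 5): truth gives 0; bid 25 gives 12 > 0. Violating.
Others bid (5, 5, 5, 5): truth gives 12; no alternative beats it.
Others bid (5, 5, 5, 6): truth gives 12; no alternative beats it.
(Checking all 625 profiles: 108 have a profitable deviation, 517 do not.)

108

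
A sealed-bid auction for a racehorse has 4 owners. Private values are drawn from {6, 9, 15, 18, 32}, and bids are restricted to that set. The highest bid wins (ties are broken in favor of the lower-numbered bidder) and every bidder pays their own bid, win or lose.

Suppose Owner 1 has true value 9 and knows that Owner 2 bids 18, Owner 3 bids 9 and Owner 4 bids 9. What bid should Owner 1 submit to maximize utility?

6

Bid 6: loses but pays 6, utility -6.
Bid 9: loses but pays 9, utility -9.
Bid 15: loses but pays 15, utility -15.
Bid 18: wins, pays 18, utility 9 - 18 = -9.
Bid 32: wins, pays 32, utility 9 - 32 = -23.
The best choice is 6 with utility -6.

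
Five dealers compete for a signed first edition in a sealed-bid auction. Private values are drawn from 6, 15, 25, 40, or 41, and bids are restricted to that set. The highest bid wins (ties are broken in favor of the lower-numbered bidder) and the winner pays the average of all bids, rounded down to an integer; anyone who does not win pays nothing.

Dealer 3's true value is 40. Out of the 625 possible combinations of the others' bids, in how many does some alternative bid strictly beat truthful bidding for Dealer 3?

Others bid (6, 6, 6, 6): truth gives 28; bid 15 gives 33 > 28. Violating.
Others bid (6, 6, 6, 15): truth gives 26; bid 15 gives 31 > 26. Violating.
Others bid (6, 6, 6, 25): truth gives 24; bid 25 gives 27 > 24. Violating.
Others bid (6, 6, 6, 41): truth gives 0; bid 41 gives 20 > 0. Violating.
Others bid (6, 6, 6, 40): truth gives 21; no alternative beats it.
Others bid (6, 6, 15, 40): truth gives 19; no alternative beats it.
(Checking all 625 profiles: 288 have a profitable deviation, 337 do not.)

288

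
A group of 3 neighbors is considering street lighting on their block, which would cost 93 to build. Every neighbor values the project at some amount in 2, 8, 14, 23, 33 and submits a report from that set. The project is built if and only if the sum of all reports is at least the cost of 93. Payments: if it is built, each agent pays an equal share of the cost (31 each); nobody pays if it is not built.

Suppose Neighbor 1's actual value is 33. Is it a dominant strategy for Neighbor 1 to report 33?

Yes

Check each profile of the others' reports and compare truth against every alternative report.
Others report (33, 33): truth gives 2, best alternative gives 0.
Others report (2, 2): truth gives 0, best alternative gives 0.
Others report (2, 8): truth gives 0, best alternative gives 0.
Others report (2, 14): truth gives 0, best alternative gives 0.
Others report (2, 23): truth gives 0, best alternative gives 0.
Others report (2, 33): truth gives 0, best alternative gives 0.
(Remaining 19 profiles checked similarly; truth is weakly best in each.)
In every case the truthful report is at least as good as any alternative, so it is a dominant strategy.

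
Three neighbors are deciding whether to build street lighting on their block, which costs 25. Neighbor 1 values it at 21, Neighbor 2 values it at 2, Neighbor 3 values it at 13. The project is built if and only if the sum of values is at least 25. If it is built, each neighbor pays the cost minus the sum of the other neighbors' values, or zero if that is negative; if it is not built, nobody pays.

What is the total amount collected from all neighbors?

12

Total value 36 ≥ cost 25, so it is built.
Neighbor 1: others sum to 15; max(0, 25 - 15) = 10.
Neighbor 2: others sum to 34; max(0, 25 - 34) = 0.
Neighbor 3: others sum to 23; max(0, 25 - 23) = 2.
Total collected = 10 + 0 + 2 = 12.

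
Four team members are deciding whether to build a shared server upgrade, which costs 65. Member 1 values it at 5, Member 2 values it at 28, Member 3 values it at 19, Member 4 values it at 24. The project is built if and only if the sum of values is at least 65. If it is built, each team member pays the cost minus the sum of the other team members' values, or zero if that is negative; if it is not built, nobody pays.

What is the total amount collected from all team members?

Total value 76 ≥ cost 65, so it is built.
Member 1: others sum to 71; max(0, 65 - 71) = 0.
Member 2: others sum to 48; max(0, 65 - 48) = 17.
Member 3: others sum to 57; max(0, 65 - 57) = 8.
Member 4: others sum to 52; max(0, 65 - 52) = 13.
Total collected = 0 + 17 + 8 + 13 = 38.

38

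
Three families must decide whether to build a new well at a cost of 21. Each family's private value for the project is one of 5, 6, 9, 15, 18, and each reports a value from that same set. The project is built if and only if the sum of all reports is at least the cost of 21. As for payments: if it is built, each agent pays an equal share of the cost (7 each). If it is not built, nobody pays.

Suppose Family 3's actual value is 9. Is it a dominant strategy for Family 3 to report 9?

No

Consider the case where Family 1 reports 5 and Family 2 reports 5.
Truthful report 9: project not built, utility 0.
Report 15 instead: project built, pays 7, utility 9 - 7 = 2.
Since 2 > 0, reporting 15 is strictly better here, so truthful reporting is not dominant.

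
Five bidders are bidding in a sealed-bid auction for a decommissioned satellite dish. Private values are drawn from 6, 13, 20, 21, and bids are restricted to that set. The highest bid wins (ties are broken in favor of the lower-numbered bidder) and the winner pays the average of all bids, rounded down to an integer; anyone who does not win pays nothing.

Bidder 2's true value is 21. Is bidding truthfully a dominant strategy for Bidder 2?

No

Consider the case where Bidder 1 bids 6, Bidder 3 bids 6, Bidder 4 bids 6 and Bidder 5 bids 6.
Truthful bid 21: wins, pays 9, utility 21 - 9 = 12.
Bid 13 instead: wins, pays 7, utility 21 - 7 = 14.
Since 14 > 12, bidding 13 is strictly better here, so truthful bidding is not dominant.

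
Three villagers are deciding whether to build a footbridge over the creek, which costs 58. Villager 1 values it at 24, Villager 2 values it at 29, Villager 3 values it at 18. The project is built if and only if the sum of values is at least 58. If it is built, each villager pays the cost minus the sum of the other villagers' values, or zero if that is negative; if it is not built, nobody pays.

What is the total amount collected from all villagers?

32

Total value 71 ≥ cost 58, so it is built.
Villager 1: others sum to 47; max(0, 58 - 47) = 11.
Villager 2: others sum to 42; max(0, 58 - 42) = 16.
Villager 3: others sum to 53; max(0, 58 - 53) = 5.
Total collected = 11 + 16 + 5 = 32.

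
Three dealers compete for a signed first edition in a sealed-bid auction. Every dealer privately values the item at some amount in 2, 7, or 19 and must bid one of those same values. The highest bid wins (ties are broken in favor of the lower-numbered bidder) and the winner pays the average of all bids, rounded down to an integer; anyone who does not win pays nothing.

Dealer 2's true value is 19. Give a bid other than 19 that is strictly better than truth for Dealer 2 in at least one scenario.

7

Suppose Dealer 1 bids 2 and Dealer 3 bids 2.
Bid 19: wins, pays 7, utility 19 - 7 = 12.
Bid 7: wins, pays 3, utility 19 - 3 = 16.
So bidding 7 beats truth here (16 > 12).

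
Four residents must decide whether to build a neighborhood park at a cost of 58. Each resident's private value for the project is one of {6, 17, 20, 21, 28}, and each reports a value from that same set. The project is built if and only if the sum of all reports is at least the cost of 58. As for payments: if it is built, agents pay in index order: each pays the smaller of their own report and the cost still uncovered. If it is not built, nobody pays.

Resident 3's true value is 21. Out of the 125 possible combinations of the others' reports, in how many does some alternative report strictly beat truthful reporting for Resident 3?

Others report (6, 6, 28): truth gives 0; report 20 gives 1 > 0. Violating.
Others report (6, 17, 17): truth gives 0; report 20 gives 1 > 0. Violating.
Others report (6, 17, 20): truth gives 0; report 17 gives 4 > 0. Violating.
Others report (6, 17, 21): truth gives 0; report 17 gives 4 > 0. Violating.
Others report (6, 6, 6): truth gives 0; no alternative beats it.
Others report (6, 6, 17): truth gives 0; no alternative beats it.
(Checking all 125 profiles: 105 have a profitable deviation, 20 do not.)

105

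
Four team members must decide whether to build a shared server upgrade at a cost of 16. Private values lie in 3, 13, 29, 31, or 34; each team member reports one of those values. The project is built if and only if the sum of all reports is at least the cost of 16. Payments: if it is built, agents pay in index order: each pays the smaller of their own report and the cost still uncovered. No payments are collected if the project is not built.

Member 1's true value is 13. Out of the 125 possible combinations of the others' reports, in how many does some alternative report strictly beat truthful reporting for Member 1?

Others report (3, 3, 13): truth gives 0; report 3 gives 10 > 0. Violating.
Others report (3, 3, 29): truth gives 0; report 3 gives 10 > 0. Violating.
Others report (3, 3, 31): truth gives 0; report 3 gives 10 > 0. Violating.
Others report (3, 3, 34): truth gives 0; report 3 gives 10 > 0. Violating.
Others report (3, 3, 3): truth gives 0; no alternative beats it.
(Checking all 125 profiles: 124 have a profitable deviation, 1 does not.)

124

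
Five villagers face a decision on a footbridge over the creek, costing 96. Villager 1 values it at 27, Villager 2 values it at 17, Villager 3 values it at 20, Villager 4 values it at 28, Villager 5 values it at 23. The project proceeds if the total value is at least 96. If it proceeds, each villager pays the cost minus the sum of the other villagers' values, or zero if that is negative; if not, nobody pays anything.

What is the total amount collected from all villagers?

22

Total value 115 ≥ cost 96, so it is built.
Villager 1: others sum to 88; max(0, 96 - 88) = 8.
Villager 2: others sum to 98; max(0, 96 - 98) = 0.
Villager 3: others sum to 95; max(0, 96 - 95) = 1.
Villager 4: others sum to 87; max(0, 96 - 87) = 9.
Villager 5: others sum to 92; max(0, 96 - 92) = 4.
Total collected = 8 + 0 + 1 + 9 + 4 = 22.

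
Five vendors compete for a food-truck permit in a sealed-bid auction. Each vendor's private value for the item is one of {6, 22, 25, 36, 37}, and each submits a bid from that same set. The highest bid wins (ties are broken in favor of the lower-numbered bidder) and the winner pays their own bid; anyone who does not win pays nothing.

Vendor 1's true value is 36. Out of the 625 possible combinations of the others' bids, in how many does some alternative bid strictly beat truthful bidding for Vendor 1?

Others bid (6, 6, 6, 6): truth gives 0; bid 6 gives 30 > 0. Violating.
Others bid (6, 6, 6, 22): truth gives 0; bid 22 gives 14 > 0. Violating.
Others bid (6, 6, 6, 25): truth gives 0; bid 25 gives 11 > 0. Violating.
Others bid (6, 6, 22, 6): truth gives 0; bid 22 gives 14 > 0. Violating.
Others bid (6, 6, 6, 36): truth gives 0; no alternative beats it.
Others bid (6, 6, 6, 37): truth gives 0; no alternative beats it.
(Checking all 625 profiles: 81 have a profitable deviation, 544 do not.)

81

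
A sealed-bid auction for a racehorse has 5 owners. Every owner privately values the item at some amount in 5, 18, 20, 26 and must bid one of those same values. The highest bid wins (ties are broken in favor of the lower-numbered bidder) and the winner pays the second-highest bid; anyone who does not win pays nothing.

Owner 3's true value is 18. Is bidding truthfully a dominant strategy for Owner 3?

Yes

Check each profile of the others' bids and compare truth against every alternative bid.
Others bid (5, 5, 5, 5): truth gives 13, best alternative gives 13.
Others bid (5, 5, 5, 18): truth gives 0, best alternative gives 0.
Others bid (5, 5, 5, 20): truth gives 0, best alternative gives 0.
Others bid (5, 5, 5, 26): truth gives 0, best alternative gives 0.
Others bid (5, 5, 18, 5): truth gives 0, best alternative gives 0.
Others bid (5, 5, 18, 18): truth gives 0, best alternative gives 0.
(Remaining 250 profiles checked similarly; truth is weakly best in each.)
In every case the truthful bid is at least as good as any alternative, so it is a dominant strategy.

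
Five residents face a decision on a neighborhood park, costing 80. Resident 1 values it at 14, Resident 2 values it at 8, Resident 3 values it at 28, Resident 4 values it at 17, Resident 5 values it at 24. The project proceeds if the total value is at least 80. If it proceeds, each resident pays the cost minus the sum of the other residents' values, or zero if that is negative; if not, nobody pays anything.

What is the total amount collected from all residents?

Total value 91 ≥ cost 80, so it is built.
Resident 1: others sum to 77; max(0, 80 - 77) = 3.
Resident 2: others sum to 83; max(0, 80 - 83) = 0.
Resident 3: others sum to 63; max(0, 80 - 63) = 17.
Resident 4: others sum to 74; max(0, 80 - 74) = 6.
Resident 5: others sum to 67; max(0, 80 - 67) = 13.
Total collected = 3 + 0 + 17 + 6 + 13 = 39.

39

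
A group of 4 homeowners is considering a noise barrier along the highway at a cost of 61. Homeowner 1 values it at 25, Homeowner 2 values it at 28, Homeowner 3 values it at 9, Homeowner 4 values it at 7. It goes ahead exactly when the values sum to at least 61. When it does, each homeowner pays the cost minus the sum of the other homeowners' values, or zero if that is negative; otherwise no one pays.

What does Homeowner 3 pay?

Total value 69 ≥ cost 61, so the project is built.
The other homeowners' values sum to 60.
Cost minus that sum is 61 - 60 = 1.

1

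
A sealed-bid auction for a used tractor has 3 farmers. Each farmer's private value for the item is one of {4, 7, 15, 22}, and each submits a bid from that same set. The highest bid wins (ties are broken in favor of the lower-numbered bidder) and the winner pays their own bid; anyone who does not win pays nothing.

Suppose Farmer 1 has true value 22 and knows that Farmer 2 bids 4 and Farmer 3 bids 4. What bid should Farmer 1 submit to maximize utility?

4

Bid 4: wins, pays 4, utility 22 - 4 = 18.
Bid 7: wins, pays 7, utility 22 - 7 = 15.
Bid 15: wins, pays 15, utility 22 - 15 = 7.
Bid 22: wins, pays 22, utility 22 - 22 = 0.
The best choice is 4 with utility 18.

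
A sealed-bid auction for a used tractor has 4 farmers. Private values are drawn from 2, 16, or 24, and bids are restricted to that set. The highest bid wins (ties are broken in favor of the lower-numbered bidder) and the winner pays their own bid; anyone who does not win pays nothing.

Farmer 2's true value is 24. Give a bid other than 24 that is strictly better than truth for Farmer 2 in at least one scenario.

Suppose Farmer 1 bids 2, Farmer 3 bids 2 and Farmer 4 bids 2.
Bid 24: wins, pays 24, utility 24 - 24 = 0.
Bid 16: wins, pays 16, utility 24 - 16 = 8.
So bidding 16 beats truth here (8 > 0).

16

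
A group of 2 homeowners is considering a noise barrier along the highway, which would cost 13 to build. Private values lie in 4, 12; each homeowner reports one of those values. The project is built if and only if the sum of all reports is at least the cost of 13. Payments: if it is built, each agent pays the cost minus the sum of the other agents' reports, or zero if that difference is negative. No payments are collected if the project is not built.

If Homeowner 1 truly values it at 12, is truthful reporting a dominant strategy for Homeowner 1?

Check each profile of the others' reports and compare truth against every alternative report.
Others report (4): truth gives 3, best alternative gives 0.
Others report (12): truth gives 11, best alternative gives 11.
In every case the truthful report is at least as good as any alternative, so it is a dominant strategy.

Yes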